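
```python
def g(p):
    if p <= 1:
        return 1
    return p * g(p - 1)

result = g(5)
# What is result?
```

g(5) = 5 * 4 * 3 * 2 * 1 = 120

Answer: 120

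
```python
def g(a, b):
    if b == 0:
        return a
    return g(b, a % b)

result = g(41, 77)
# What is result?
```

g(41, 77) -> g(77, 41) -> g(41, 36) -> g(36, 5) -> g(5, 1) -> g(1, 0) -> 1

Answer: 1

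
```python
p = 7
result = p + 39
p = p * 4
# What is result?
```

Trace:
`p = 7` → p = 7
`result = p + 39` → result = 46
`p = p * 4` → p = 28
So result = 46

Answer: 46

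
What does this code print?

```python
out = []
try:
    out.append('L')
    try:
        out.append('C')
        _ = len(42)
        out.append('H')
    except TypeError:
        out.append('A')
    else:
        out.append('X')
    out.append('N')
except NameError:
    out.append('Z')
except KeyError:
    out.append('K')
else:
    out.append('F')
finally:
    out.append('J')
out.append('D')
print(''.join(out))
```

Execution trace: 'L' (try body) → 'C' (inner try body) → 'A' (inner except TypeError) → 'N' (try body, no exception) → 'F' (else) → 'J' (finally) → 'D' (after the try/except). Output: LCANFJD

Answer: LCANFJD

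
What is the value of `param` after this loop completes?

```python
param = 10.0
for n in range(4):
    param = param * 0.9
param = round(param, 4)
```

Exponential decay: 10.0 * 0.9^4
`param` takes the values: 10.0 → 9.0 → 8.1 → 7.29 → 6.561

Answer: 6.561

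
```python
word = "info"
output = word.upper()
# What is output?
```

Trace:
`word = "info"` → word = 'info'
`output = word.upper()` → output = 'INFO'
So output = 'INFO'

Answer: 'INFO'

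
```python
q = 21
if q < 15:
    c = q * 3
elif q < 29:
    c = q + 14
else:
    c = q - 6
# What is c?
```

Trace:
`q = 21` → q = 21
`if q < 15: ...` → q < 15 is False, q < 29 is True → c = 35
So c = 35

Answer: 35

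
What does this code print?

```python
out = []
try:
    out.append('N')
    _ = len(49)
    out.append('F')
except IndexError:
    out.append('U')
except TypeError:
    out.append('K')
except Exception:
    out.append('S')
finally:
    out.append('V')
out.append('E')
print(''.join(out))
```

Execution trace: 'N' (try body) → 'K' (except TypeError) → 'V' (finally) → 'E' (after the try/except). Output: NKVE

Answer: NKVE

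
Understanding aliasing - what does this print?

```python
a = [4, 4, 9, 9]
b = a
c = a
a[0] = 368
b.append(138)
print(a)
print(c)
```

Key concept: multiple aliases.
Step by step:
`a = [4, 4, 9, 9]` → a = [4, 4, 9, 9]
`b = a` → b = [4, 4, 9, 9] (same object as a)
`c = a` → c = [4, 4, 9, 9] (same object as a, b)
`a[0] = 368` → a = [368, 4, 9, 9] (same object as b, c); b = [368, 4, 9, 9] (same object as a, c); c = [368, 4, 9, 9] (same object as a, b)
`b.append(138)` → a = [368, 4, 9, 9, 138] (same object as b, c); b = [368, 4, 9, 9, 138] (same object as a, c); c = [368, 4, 9, 9, 138] (same object as a, b)
`print(a)` → prints [368, 4, 9, 9, 138]
`print(c)` → prints [368, 4, 9, 9, 138]

Answer:
[368, 4, 9, 9, 138]
[368, 4, 9, 9, 138]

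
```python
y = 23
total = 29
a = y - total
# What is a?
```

Trace:
`y = 23` → y = 23
`total = 29` → total = 29
`a = y - total` → a = -6
So a = -6

Answer: -6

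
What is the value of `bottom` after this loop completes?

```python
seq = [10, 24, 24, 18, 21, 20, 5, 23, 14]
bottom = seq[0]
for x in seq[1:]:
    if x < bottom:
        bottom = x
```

Minimum of [10, 24, 24, 18, 21, 20, 5, 23, 14]
`bottom` takes the values: 10 → 5

Answer: 5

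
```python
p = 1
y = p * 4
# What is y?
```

Trace:
`p = 1` → p = 1
`y = p * 4` → y = 4
So y = 4

Answer: 4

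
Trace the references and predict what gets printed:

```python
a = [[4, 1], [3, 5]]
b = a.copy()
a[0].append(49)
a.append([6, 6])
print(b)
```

Key concept: shallow copy with nested lists.
Step by step:
`a = [[4, 1], [3, 5]]` → a = [[4, 1], [3, 5]]
`b = a.copy()` → b = [[4, 1], [3, 5]]
`a[0].append(49)` → a = [[4, 1, 49], [3, 5]]; b = [[4, 1, 49], [3, 5]]
`a.append([6, 6])` → a = [[4, 1, 49], [3, 5], [6, 6]]
`print(b)` → prints [[4, 1, 49], [3, 5]]

Answer: [[4, 1, 49], [3, 5]]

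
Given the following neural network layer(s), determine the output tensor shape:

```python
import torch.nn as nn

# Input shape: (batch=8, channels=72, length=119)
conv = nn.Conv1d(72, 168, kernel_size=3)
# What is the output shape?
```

Input: (8, 72, 119) -> Output: (8, 168, 117)

Answer: (8, 168, 117)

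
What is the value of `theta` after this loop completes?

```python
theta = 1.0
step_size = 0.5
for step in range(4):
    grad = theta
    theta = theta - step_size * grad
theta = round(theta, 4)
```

Gradient descent: w = 1.0 * (1 - 0.5)^4
`theta` takes the values: 1.0 → 0.5 → 0.25 → 0.125 → 0.0625

Answer: 0.0625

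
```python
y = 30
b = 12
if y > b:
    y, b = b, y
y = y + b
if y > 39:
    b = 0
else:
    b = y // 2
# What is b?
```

Trace:
`y = 30` → y = 30
`b = 12` → b = 12
`if y > b: ...` → y > b is True → y = 12; b = 30
`y = y + b` → y = 42
`if y > 39: ...` → y > 39 is True → b = 0
So b = 0

Answer: 0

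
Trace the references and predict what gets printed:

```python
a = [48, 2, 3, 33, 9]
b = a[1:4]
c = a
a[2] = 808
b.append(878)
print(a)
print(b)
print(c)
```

Key concept: slice vs alias.
Step by step:
`a = [48, 2, 3, 33, 9]` → a = [48, 2, 3, 33, 9]
`b = a[1:4]` → b = [2, 3, 33]
`c = a` → c = [48, 2, 3, 33, 9] (same object as a)
`a[2] = 808` → a = [48, 2, 808, 33, 9] (same object as c); c = [48, 2, 808, 33, 9] (same object as a)
`b.append(878)` → b = [2, 3, 33, 878]
`print(a)` → prints [48, 2, 808, 33, 9]
`print(b)` → prints [2, 3, 33, 878]
`print(c)` → prints [48, 2, 808, 33, 9]

Answer:
[48, 2, 808, 33, 9]
[2, 3, 33, 878]
[48, 2, 808, 33, 9]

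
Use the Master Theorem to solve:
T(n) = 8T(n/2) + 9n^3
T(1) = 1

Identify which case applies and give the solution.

a=8, b=2, f(n)=9n^3. log_2(8) = 3. Since c=3 = 3, Case 2 applies: T(n) = Θ(n^log_b(a) · log n) = O(n^3 log n).

Answer: O(n^3 log n) - Case 2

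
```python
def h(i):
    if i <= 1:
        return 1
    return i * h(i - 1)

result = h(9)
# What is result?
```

h(9) = 9 * 8 * 7 * 6 * 5 * 4 * 3 * 2 * 1 = 362880

Answer: 362880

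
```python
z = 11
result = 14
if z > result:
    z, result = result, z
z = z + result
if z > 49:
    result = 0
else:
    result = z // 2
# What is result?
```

Trace:
`z = 11` → z = 11
`result = 14` → result = 14
`if z > result: ...` → z > result is False → no variable changes
`z = z + result` → z = 25
`if z > 49: ...` → z > 49 is False, take else branch → result = 12
So result = 12

Answer: 12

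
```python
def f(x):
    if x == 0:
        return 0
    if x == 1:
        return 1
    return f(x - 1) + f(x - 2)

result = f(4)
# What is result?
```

Build up from base cases: f(0)=0, f(1)=1, f(2)=1, f(3)=2, f(4)=3

Answer: 3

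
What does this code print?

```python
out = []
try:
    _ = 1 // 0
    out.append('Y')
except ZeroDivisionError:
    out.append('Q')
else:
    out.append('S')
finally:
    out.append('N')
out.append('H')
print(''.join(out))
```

Execution trace: 'Q' (except ZeroDivisionError) → 'N' (finally) → 'H' (after the try/except). Output: QNH

Answer: QNH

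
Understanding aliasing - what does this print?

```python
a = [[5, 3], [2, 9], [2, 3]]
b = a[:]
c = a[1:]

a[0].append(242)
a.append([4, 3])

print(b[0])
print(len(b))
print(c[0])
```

Key concept: slice with nested mutation.
Step by step:
`a = [[5, 3], [2, 9], [2, 3]]` → a = [[5, 3], [2, 9], [2, 3]]
`b = a[:]` → b = [[5, 3], [2, 9], [2, 3]]
`c = a[1:]` → c = [[2, 9], [2, 3]]
`a[0].append(242)` → a = [[5, 3, 242], [2, 9], [2, 3]]; b = [[5, 3, 242], [2, 9], [2, 3]]
`a.append([4, 3])` → a = [[5, 3, 242], [2, 9], [2, 3], [4, 3]]
`print(b[0])` → prints [5, 3, 242]
`print(len(b))` → prints 3
`print(c[0])` → prints [2, 9]

Answer:
[5, 3, 242]
3
[2, 9]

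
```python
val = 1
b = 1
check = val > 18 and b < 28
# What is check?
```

Trace:
`val = 1` → val = 1
`b = 1` → b = 1
`check = val > 18 and b < 28` → check = False
So check = False

Answer: False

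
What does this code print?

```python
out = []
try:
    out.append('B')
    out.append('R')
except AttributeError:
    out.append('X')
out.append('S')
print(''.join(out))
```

Execution trace: 'B' (try body) → 'R' (try body, no exception) → 'S' (after the try/except). Output: BRS

Answer: BRS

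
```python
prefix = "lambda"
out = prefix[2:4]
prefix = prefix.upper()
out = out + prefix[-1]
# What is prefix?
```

Trace:
`prefix = "lambda"` → prefix = 'lambda'
`out = prefix[2:4]` → out = 'mb'
`prefix = prefix.upper()` → prefix = 'LAMBDA'
`out = out + prefix[-1]` → out = 'mbA'
So prefix = 'LAMBDA'

Answer: 'LAMBDA'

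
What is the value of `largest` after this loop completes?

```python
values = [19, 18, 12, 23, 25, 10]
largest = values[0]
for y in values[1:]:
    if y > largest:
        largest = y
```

Maximum of [19, 18, 12, 23, 25, 10]
`largest` takes the values: 19 → 23 → 25

Answer: 25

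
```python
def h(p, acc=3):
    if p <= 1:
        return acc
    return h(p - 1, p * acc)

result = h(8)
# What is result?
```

Accumulator trace (n, acc): (8, 3) -> (7, 24) -> (6, 168) -> (5, 1008) -> (4, 5040) -> (3, 20160) -> (2, 60480) -> (1, 120960) -> return 120960

Answer: 120960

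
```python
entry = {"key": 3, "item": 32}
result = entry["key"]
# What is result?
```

Trace:
`entry = {"key": 3, "item": 32}` → entry = {'key': 3, 'item': 32}
`result = entry["key"]` → result = 3
So result = 3

Answer: 3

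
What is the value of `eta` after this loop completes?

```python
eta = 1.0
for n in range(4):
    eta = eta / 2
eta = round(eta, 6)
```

Halving LR 4 times: 1 / 2^4
`eta` takes the values: 1.0 → 0.5 → 0.25 → 0.125 → 0.0625

Answer: 0.0625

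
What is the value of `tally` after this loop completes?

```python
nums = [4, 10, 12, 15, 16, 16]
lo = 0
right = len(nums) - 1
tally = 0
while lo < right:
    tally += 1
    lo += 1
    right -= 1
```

Iterations until pointers meet (list length 6)
`tally` takes the values: 0 → 1 → 2 → 3

Answer: 3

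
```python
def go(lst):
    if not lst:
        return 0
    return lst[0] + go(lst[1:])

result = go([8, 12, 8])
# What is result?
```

8 + 12 + 8 + 0 = 28

Answer: 28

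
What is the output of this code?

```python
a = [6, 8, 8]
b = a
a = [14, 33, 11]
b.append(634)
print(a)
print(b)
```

Key concept: rebinding vs mutation: a is rebound to a new list, b still points at the original.
Step by step:
`a = [6, 8, 8]` → a = [6, 8, 8]
`b = a` → b = [6, 8, 8] (same object as a)
`a = [14, 33, 11]` → a = [14, 33, 11]
`b.append(634)` → b = [6, 8, 8, 634]
`print(a)` → prints [14, 33, 11]
`print(b)` → prints [6, 8, 8, 634]

Answer:
[14, 33, 11]
[6, 8, 8, 634]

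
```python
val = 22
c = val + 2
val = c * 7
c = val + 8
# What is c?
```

Trace:
`val = 22` → val = 22
`c = val + 2` → c = 24
`val = c * 7` → val = 168
`c = val + 8` → c = 176
So c = 176

Answer: 176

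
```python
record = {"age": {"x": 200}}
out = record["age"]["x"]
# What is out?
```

Trace:
`record = {"age": {"x": 200}}` → record = {'age': {'x': 200}}
`out = record["age"]["x"]` → out = 200
So out = 200

Answer: 200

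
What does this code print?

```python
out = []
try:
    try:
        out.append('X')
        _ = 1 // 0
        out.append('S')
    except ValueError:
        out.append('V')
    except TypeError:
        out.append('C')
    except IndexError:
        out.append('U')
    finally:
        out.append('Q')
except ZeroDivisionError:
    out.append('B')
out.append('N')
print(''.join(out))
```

Execution trace: 'X' (try body) → 'Q' (finally) → 'B' (outer except ZeroDivisionError) → 'N' (after the try/except). Output: XQBN

Answer: XQBN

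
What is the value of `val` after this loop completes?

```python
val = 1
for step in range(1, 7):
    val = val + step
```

Start at 1, add 1 through 6
`val` takes the values: 1 → 2 → 4 → 7 → 11 → 16 → 22

Answer: 22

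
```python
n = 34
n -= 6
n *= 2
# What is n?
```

Trace:
`n = 34` → n = 34
`n -= 6` → n = 28
`n *= 2` → n = 56
So n = 56

Answer: 56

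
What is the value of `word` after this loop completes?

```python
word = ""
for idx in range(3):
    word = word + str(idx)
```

Concatenate digits 0 to 2
`word` takes the values: "" → "0" → "01" → "012"

Answer: "012"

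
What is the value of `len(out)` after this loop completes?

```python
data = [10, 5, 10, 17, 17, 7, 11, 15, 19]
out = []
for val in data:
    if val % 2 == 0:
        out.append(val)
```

Count even numbers in [10, 5, 10, 17, 17, 7, 11, 15, 19]
`out` takes the values: [] → [10] → [10, 10]
So `len(out)` = 2

Answer: 2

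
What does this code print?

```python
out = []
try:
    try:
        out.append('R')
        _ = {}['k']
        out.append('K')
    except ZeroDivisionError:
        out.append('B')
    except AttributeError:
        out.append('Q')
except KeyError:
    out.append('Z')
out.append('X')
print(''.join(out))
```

Execution trace: 'R' (try body) → 'Z' (outer except KeyError) → 'X' (after the try/except). Output: RZX

Answer: RZX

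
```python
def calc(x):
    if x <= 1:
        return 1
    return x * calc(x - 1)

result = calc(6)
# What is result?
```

calc(6) = 6 * 5 * 4 * 3 * 2 * 1 = 720

Answer: 720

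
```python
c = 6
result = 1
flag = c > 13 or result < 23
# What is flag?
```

Trace:
`c = 6` → c = 6
`result = 1` → result = 1
`flag = c > 13 or result < 23` → flag = True
So flag = True

Answer: True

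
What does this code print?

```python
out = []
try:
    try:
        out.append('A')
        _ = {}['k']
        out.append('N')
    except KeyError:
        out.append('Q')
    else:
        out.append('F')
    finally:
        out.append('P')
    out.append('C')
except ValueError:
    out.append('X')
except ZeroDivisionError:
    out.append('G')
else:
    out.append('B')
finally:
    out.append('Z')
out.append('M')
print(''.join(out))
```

Execution trace: 'A' (inner try body) → 'Q' (inner except KeyError) → 'P' (inner finally) → 'C' (try body, no exception) → 'B' (else) → 'Z' (finally) → 'M' (after the try/except). Output: AQPCBZM

Answer: AQPCBZM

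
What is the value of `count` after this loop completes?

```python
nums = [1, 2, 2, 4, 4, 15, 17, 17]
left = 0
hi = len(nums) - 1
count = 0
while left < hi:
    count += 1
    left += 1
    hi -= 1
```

Iterations until pointers meet (list length 8)
`count` takes the values: 0 → 1 → 2 → 3 → 4

Answer: 4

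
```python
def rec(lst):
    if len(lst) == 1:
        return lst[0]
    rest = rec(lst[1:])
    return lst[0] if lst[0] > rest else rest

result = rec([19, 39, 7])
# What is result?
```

Recursive max over [19, 39, 7] = 39

Answer: 39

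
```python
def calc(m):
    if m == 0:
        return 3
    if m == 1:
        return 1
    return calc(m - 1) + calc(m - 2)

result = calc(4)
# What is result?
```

Build up from base cases: calc(0)=3, calc(1)=1, calc(2)=4, calc(3)=5, calc(4)=9

Answer: 9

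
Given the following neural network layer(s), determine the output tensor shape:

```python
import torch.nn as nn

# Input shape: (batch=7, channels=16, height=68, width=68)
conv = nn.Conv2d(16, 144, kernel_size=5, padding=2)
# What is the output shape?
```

Input: (7, 16, 68, 68) -> Output: (7, 144, 68, 68)

Answer: (7, 144, 68, 68)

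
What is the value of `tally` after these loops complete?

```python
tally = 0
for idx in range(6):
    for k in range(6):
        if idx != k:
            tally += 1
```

6² - 6 (exclude diagonal)
`tally` takes the values: 0 → 1 → 2 → 3 → 4 → 5 → 6 → 7 → 8 → 9 → 10 → 11 → 12 → 13 → 14 → 15 → 16 → 17 → 18 → 19 → 20 → 21 → 22 → 23 → 24 → 25 → 26 → 27 → 28 → 29 → 30

Answer: 30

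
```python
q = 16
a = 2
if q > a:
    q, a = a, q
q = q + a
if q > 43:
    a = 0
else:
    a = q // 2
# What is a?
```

Trace:
`q = 16` → q = 16
`a = 2` → a = 2
`if q > a: ...` → q > a is True → q = 2; a = 16
`q = q + a` → q = 18
`if q > 43: ...` → q > 43 is False, take else branch → a = 9
So a = 9

Answer: 9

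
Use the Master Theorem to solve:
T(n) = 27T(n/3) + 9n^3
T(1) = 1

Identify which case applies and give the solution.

a=27, b=3, f(n)=9n^3. log_3(27) = 3. Since c=3 = 3, Case 2 applies: T(n) = Θ(n^log_b(a) · log n) = O(n^3 log n).

Answer: O(n^3 log n) - Case 2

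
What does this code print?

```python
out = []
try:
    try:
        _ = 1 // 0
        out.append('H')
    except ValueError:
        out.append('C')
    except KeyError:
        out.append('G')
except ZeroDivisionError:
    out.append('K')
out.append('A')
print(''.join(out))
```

Execution trace: 'K' (outer except ZeroDivisionError) → 'A' (after the try/except). Output: KA

Answer: KA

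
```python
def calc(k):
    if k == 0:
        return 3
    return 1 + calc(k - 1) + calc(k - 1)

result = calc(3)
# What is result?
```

calc(k) = 1 + 2·calc(k-1), calc(0)=3. Closed form: (3+1)·2^3 - 1 = 31.

Answer: 31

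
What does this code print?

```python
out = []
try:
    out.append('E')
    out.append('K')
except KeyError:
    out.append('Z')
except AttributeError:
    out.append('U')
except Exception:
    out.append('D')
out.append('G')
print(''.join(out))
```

Execution trace: 'E' (try body) → 'K' (try body, no exception) → 'G' (after the try/except). Output: EKG

Answer: EKG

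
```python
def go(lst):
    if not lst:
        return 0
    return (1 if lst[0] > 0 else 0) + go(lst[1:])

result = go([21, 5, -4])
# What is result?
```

Count of positive elements in [21, 5, -4] = 2

Answer: 2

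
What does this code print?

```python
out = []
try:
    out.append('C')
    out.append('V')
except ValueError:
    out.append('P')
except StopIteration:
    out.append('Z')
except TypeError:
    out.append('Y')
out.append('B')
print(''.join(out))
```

Execution trace: 'C' (try body) → 'V' (try body, no exception) → 'B' (after the try/except). Output: CVB

Answer: CVB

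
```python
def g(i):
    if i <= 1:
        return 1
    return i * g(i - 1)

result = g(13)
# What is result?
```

g(13) = 13 * 12 * 11 * 10 * 9 * 8 * 7 * 6 * 5 * 4 * 3 * 2 * 1 = 6227020800

Answer: 6227020800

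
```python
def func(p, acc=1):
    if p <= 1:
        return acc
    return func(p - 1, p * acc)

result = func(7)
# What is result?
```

Accumulator trace (n, acc): (7, 1) -> (6, 7) -> (5, 42) -> (4, 210) -> (3, 840) -> (2, 2520) -> (1, 5040) -> return 5040

Answer: 5040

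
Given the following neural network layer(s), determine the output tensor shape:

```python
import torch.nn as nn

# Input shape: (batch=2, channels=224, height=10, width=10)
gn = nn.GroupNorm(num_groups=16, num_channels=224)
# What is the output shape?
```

Input: (2, 224, 10, 10) -> Output: (2, 224, 10, 10)

Answer: (2, 224, 10, 10)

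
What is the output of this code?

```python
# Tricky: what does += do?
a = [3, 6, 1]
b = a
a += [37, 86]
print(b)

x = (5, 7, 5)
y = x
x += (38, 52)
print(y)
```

Key concept: += behavior differs for mutable vs immutable.
Step by step:
`a = [3, 6, 1]` → a = [3, 6, 1]
`b = a` → b = [3, 6, 1] (same object as a)
`a += [37, 86]` → a = [3, 6, 1, 37, 86] (same object as b); b = [3, 6, 1, 37, 86] (same object as a)
`print(b)` → prints [3, 6, 1, 37, 86]
`x = (5, 7, 5)` → x = (5, 7, 5)
`y = x` → y = (5, 7, 5)
`x += (38, 52)` → x = (5, 7, 5, 38, 52)
`print(y)` → prints (5, 7, 5)

Answer:
[3, 6, 1, 37, 86]
(5, 7, 5)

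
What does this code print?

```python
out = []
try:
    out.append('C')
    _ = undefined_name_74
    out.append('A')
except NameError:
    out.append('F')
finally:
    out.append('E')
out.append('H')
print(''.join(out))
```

Execution trace: 'C' (try body) → 'F' (except NameError) → 'E' (finally) → 'H' (after the try/except). Output: CFEH

Answer: CFEH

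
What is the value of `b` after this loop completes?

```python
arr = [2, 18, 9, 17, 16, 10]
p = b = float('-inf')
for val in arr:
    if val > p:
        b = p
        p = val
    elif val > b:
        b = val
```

Second largest (with repeats) in [2, 18, 9, 17, 16, 10]
`b` takes the values: -inf → 2 → 9 → 17

Answer: 17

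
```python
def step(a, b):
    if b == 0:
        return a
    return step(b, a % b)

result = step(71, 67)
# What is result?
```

step(71, 67) -> step(67, 4) -> step(4, 3) -> step(3, 1) -> step(1, 0) -> 1

Answer: 1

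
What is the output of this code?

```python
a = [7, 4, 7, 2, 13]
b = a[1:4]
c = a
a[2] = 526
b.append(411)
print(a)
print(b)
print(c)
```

Key concept: slice vs alias.
Step by step:
`a = [7, 4, 7, 2, 13]` → a = [7, 4, 7, 2, 13]
`b = a[1:4]` → b = [4, 7, 2]
`c = a` → c = [7, 4, 7, 2, 13] (same object as a)
`a[2] = 526` → a = [7, 4, 526, 2, 13] (same object as c); c = [7, 4, 526, 2, 13] (same object as a)
`b.append(411)` → b = [4, 7, 2, 411]
`print(a)` → prints [7, 4, 526, 2, 13]
`print(b)` → prints [4, 7, 2, 411]
`print(c)` → prints [7, 4, 526, 2, 13]

Answer:
[7, 4, 526, 2, 13]
[4, 7, 2, 411]
[7, 4, 526, 2, 13]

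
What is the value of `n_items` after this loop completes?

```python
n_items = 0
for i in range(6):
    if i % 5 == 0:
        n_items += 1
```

Count numbers divisible by 5 in range(6)
`n_items` takes the values: 0 → 1 → 2

Answer: 2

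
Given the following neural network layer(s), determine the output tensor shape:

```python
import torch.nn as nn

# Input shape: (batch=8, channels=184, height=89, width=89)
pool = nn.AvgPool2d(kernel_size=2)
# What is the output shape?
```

Input: (8, 184, 89, 89) -> Output: (8, 184, 44, 44)

Answer: (8, 184, 44, 44)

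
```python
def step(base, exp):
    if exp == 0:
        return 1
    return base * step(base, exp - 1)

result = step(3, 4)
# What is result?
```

step(3, 4) = 3 * 3 * 3 * 3 = 81

Answer: 81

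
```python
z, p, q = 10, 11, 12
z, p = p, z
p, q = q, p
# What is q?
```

Trace:
`z, p, q = 10, 11, 12` → z = 10; p = 11; q = 12
`z, p = p, z` → z = 11; p = 10
`p, q = q, p` → p = 12; q = 10
So q = 10

Answer: 10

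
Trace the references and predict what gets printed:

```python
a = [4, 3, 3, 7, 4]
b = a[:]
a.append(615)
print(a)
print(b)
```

Key concept: slice [:] creates copy.
Step by step:
`a = [4, 3, 3, 7, 4]` → a = [4, 3, 3, 7, 4]
`b = a[:]` → b = [4, 3, 3, 7, 4]
`a.append(615)` → a = [4, 3, 3, 7, 4, 615]
`print(a)` → prints [4, 3, 3, 7, 4, 615]
`print(b)` → prints [4, 3, 3, 7, 4]

Answer:
[4, 3, 3, 7, 4, 615]
[4, 3, 3, 7, 4]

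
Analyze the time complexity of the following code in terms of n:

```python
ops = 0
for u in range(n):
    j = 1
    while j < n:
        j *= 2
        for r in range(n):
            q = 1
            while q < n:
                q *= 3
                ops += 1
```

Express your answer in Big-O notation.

Each loop level contributes: n × log n × n × log n. Multiplying the contributions gives O(n^2 log² n).

Answer: O(n^2 log² n)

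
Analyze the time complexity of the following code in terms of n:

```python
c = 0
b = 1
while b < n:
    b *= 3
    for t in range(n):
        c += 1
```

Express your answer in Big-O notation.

Each loop level contributes: log n × n. Multiplying the contributions gives O(n log n).

Answer: O(n log n)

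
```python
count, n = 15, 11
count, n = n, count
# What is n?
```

Trace:
`count, n = 15, 11` → count = 15; n = 11
`count, n = n, count` → count = 11; n = 15
So n = 15

Answer: 15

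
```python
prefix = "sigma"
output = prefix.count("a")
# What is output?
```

Trace:
`prefix = "sigma"` → prefix = 'sigma'
`output = prefix.count("a")` → output = 1
So output = 1

Answer: 1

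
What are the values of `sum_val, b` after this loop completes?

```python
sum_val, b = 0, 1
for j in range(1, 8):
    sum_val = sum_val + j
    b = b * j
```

Sum and factorial of 1 to 7
`sum_val, b` takes the values: (0, 1) → (1, 1) → (3, 1) → (3, 2) → (6, 2) → (6, 6) → (10, 6) → (10, 24) → (15, 24) → (15, 120) → (21, 120) → (21, 720) → (28, 720) → (28, 5040)

Answer: 28, 5040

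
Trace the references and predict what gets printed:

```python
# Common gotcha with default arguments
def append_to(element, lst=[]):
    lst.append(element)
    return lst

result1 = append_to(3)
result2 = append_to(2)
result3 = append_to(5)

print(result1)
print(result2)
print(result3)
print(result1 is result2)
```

Key concept: mutable default argument gotcha.
Step by step:
`result1 = append_to(3)` → result1 = [3]
`result2 = append_to(2)` → result1 = [3, 2] (same object as result2); result2 = [3, 2] (same object as result1)
`result3 = append_to(5)` → result1 = [3, 2, 5] (same object as result2, result3); result2 = [3, 2, 5] (same object as result1, result3); result3 = [3, 2, 5] (same object as result1, result2)
`print(result1)` → prints [3, 2, 5]
`print(result2)` → prints [3, 2, 5]
`print(result3)` → prints [3, 2, 5]
`print(result1 is result2)` → prints True

Answer:
[3, 2, 5]
[3, 2, 5]
[3, 2, 5]
True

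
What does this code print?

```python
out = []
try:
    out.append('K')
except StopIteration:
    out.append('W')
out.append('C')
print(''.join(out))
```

Execution trace: 'K' (try body, no exception) → 'C' (after the try/except). Output: KC

Answer: KC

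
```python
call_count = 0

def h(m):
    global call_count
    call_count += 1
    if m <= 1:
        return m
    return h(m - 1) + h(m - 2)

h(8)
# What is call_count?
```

Calls(m) = 1 + Calls(m-1) + Calls(m-2); Calls(0)=Calls(1)=1. For m=8 this gives 67.

Answer: 67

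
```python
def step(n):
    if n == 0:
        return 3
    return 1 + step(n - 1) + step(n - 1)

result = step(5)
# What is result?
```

step(n) = 1 + 2·step(n-1), step(0)=3. Closed form: (3+1)·2^5 - 1 = 127.

Answer: 127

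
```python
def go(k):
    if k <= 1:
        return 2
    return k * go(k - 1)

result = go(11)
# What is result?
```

go(11) = 11 * 10 * 9 * 8 * 7 * 6 * 5 * 4 * 3 * 2 * 2 = 79833600

Answer: 79833600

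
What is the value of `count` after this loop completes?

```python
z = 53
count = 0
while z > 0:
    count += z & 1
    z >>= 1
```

Count set bits in 53 (binary: 0b110101)
`count` takes the values: 0 → 1 → 2 → 3 → 4

Answer: 4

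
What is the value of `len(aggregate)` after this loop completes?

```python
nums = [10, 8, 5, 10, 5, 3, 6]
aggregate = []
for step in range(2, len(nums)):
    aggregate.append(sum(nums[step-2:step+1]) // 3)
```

Number of 3-element averages
`aggregate` takes the values: [] → [7] → [7, 7] → [7, 7, 6] → [7, 7, 6, 6] → [7, 7, 6, 6, 4]
So `len(aggregate)` = 5

Answer: 5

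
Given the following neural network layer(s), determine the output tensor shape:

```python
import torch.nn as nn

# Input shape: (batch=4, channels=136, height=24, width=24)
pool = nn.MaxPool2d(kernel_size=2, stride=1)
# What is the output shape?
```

Input: (4, 136, 24, 24) -> Output: (4, 136, 23, 23)

Answer: (4, 136, 23, 23)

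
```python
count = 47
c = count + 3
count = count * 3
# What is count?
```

Trace:
`count = 47` → count = 47
`c = count + 3` → c = 50
`count = count * 3` → count = 141
So count = 141

Answer: 141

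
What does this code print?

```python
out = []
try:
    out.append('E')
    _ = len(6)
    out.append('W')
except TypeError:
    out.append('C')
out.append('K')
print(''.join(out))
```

Execution trace: 'E' (try body) → 'C' (except TypeError) → 'K' (after the try/except). Output: ECK

Answer: ECK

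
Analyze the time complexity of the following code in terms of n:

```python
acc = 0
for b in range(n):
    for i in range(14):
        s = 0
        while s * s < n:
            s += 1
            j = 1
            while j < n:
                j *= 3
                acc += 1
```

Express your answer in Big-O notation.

Each loop level contributes: n × 1 × √n × log n. Multiplying the contributions gives O(n√n log n).

Answer: O(n√n log n)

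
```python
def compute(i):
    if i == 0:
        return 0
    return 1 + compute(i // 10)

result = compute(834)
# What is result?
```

Count of digits of 834: 3

Answer: 3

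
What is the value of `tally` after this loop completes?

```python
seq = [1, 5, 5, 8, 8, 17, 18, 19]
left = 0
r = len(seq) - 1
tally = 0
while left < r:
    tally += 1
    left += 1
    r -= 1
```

Iterations until pointers meet (list length 8)
`tally` takes the values: 0 → 1 → 2 → 3 → 4

Answer: 4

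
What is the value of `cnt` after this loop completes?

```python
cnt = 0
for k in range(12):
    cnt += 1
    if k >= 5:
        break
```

Loop breaks when k reaches 5, cnt is 6
`cnt` takes the values: 0 → 1 → 2 → 3 → 4 → 5 → 6

Answer: 6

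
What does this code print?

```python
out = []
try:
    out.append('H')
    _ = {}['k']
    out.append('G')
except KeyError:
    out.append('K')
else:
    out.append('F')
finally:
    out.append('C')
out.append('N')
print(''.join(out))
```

Execution trace: 'H' (try body) → 'K' (except KeyError) → 'C' (finally) → 'N' (after the try/except). Output: HKCN

Answer: HKCN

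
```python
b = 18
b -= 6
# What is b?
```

Trace:
`b = 18` → b = 18
`b -= 6` → b = 12
So b = 12

Answer: 12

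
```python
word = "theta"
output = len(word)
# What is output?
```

Trace:
`word = "theta"` → word = 'theta'
`output = len(word)` → output = 5
So output = 5

Answer: 5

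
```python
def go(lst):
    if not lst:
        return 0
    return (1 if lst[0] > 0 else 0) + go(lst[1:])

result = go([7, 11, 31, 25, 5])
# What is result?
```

Count of positive elements in [7, 11, 31, 25, 5] = 5

Answer: 5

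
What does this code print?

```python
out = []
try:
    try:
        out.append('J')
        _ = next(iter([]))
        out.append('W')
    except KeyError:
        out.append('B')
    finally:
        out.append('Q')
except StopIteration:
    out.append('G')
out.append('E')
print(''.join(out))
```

Execution trace: 'J' (try body) → 'Q' (finally) → 'G' (outer except StopIteration) → 'E' (after the try/except). Output: JQGE

Answer: JQGE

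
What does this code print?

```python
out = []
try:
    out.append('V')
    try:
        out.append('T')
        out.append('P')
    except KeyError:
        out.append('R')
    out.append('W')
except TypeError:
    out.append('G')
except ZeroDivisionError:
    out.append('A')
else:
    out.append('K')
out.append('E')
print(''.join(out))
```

Execution trace: 'V' (try body) → 'T' (inner try body) → 'P' (inner try body, no exception) → 'W' (try body, no exception) → 'K' (else) → 'E' (after the try/except). Output: VTPWKE

Answer: VTPWKE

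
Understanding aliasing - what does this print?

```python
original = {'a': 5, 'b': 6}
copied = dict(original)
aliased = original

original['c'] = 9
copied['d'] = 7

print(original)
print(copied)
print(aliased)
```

Key concept: dict() creates copy, assignment creates alias.
Step by step:
`original = {'a': 5, 'b': 6}` → original = {'a': 5, 'b': 6}
`copied = dict(original)` → copied = {'a': 5, 'b': 6}
`aliased = original` → aliased = {'a': 5, 'b': 6} (same object as original)
`original['c'] = 9` → original = {'a': 5, 'b': 6, 'c': 9} (same object as aliased); aliased = {'a': 5, 'b': 6, 'c': 9} (same object as original)
`copied['d'] = 7` → copied = {'a': 5, 'b': 6, 'd': 7}
`print(original)` → prints {'a': 5, 'b': 6, 'c': 9}
`print(copied)` → prints {'a': 5, 'b': 6, 'd': 7}
`print(aliased)` → prints {'a': 5, 'b': 6, 'c': 9}

Answer:
{'a': 5, 'b': 6, 'c': 9}
{'a': 5, 'b': 6, 'd': 7}
{'a': 5, 'b': 6, 'c': 9}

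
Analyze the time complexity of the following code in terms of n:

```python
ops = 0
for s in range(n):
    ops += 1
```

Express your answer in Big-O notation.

Each loop level contributes: n. Multiplying the contributions gives O(n).

Answer: O(n)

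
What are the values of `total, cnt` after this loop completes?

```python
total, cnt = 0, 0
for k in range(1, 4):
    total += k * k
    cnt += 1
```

Sum of squares and count
`total, cnt` takes the values: (0, 0) → (1, 0) → (1, 1) → (5, 1) → (5, 2) → (14, 2) → (14, 3)

Answer: 14, 3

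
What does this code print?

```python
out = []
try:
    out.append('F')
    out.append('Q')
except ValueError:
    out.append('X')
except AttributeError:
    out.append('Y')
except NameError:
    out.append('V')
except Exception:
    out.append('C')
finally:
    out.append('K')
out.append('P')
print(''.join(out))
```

Execution trace: 'F' (try body) → 'Q' (try body, no exception) → 'K' (finally) → 'P' (after the try/except). Output: FQKP

Answer: FQKP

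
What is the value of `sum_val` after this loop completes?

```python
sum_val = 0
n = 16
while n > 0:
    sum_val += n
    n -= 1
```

Sum 16 down to 1
`sum_val` takes the values: 0 → 16 → 31 → 45 → 58 → 70 → 81 → 91 → 100 → 108 → 115 → 121 → 126 → 130 → 133 → 135 → 136

Answer: 136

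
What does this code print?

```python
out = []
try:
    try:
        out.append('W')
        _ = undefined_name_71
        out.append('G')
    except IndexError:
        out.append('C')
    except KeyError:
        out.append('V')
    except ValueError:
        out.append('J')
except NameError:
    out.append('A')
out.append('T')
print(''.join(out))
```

Execution trace: 'W' (try body) → 'A' (outer except NameError) → 'T' (after the try/except). Output: WAT

Answer: WAT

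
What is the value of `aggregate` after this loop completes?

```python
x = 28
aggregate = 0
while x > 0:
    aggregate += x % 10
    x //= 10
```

Sum digits of 28
`aggregate` takes the values: 0 → 8 → 10

Answer: 10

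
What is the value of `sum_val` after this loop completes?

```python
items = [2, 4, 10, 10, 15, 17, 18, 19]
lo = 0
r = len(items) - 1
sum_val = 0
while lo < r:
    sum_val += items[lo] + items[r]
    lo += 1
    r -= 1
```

Sum of pairs from ends
`sum_val` takes the values: 0 → 21 → 43 → 70 → 95

Answer: 95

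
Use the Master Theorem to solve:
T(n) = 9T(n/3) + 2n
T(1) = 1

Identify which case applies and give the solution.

a=9, b=3, f(n)=2n. log_3(9) = 2. Since c=1 < 2, Case 1 applies: T(n) = Θ(n^log_b(a)) = O(n^2).

Answer: O(n^2) - Case 1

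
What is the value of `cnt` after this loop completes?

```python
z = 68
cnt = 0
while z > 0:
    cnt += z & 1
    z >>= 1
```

Count set bits in 68 (binary: 0b1000100)
`cnt` takes the values: 0 → 1 → 2

Answer: 2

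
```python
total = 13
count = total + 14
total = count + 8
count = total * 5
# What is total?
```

Trace:
`total = 13` → total = 13
`count = total + 14` → count = 27
`total = count + 8` → total = 35
`count = total * 5` → count = 175
So total = 35

Answer: 35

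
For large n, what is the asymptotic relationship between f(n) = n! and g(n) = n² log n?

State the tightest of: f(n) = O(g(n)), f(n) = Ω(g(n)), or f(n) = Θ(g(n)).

n! vs n² log n: f(n) = Ω(g(n)) but not O(g(n)) — n! grows strictly faster than n² log n.

Answer: f(n) = Ω(g(n)) but not O(g(n)) — n! grows strictly faster than n² log n.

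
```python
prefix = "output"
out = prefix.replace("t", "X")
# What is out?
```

Trace:
`prefix = "output"` → prefix = 'output'
`out = prefix.replace("t", "X")` → out = 'ouXpuX'
So out = 'ouXpuX'

Answer: 'ouXpuX'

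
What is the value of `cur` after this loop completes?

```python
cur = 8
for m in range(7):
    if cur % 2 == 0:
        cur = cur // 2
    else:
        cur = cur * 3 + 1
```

Collatz-style transformation from 8
`cur` takes the values: 8 → 4 → 2 → 1 → 4 → 2 → 1 → 4

Answer: 4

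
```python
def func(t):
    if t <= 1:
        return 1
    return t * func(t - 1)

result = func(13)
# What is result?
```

func(13) = 13 * 12 * 11 * 10 * 9 * 8 * 7 * 6 * 5 * 4 * 3 * 2 * 1 = 6227020800

Answer: 6227020800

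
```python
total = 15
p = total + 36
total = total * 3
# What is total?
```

Trace:
`total = 15` → total = 15
`p = total + 36` → p = 51
`total = total * 3` → total = 45
So total = 45

Answer: 45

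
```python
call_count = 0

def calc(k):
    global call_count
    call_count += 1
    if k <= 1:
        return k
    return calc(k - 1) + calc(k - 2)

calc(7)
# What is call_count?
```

Calls(k) = 1 + Calls(k-1) + Calls(k-2); Calls(0)=Calls(1)=1. For k=7 this gives 41.

Answer: 41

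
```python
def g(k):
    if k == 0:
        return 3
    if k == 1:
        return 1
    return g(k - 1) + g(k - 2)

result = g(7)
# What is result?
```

Build up from base cases: g(0)=3, g(1)=1, g(2)=4, g(3)=5, g(4)=9, g(5)=14, g(6)=23, ..., g(7)=37

Answer: 37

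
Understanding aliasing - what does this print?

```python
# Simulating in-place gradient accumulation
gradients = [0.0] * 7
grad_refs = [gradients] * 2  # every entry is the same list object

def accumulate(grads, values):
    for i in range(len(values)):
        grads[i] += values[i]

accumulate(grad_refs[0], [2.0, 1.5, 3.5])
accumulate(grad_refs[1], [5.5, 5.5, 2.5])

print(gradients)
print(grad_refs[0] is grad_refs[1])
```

Key concept: gradient accumulation aliasing.
Step by step:
`gradients = [0.0] * 7` → gradients = [0.0, 0.0, 0.0, 0.0, 0.0, 0.0, 0.0]
`grad_refs = [gradients] * 2` → grad_refs = [[0.0, 0.0, 0.0, 0.0, 0.0, 0.0, 0.0], [0.0, 0.0, 0.0, 0.0, 0.0, 0.0, 0.0]]
`accumulate(grad_refs[0], [2.0, 1.5, 3.5])` → gradients = [2.0, 1.5, 3.5, 0.0, 0.0, 0.0, 0.0]; grad_refs = [[2.0, 1.5, 3.5, 0.0, 0.0, 0.0, 0.0], [2.0, 1.5, 3.5, 0.0, 0.0, 0.0, 0.0]]
`accumulate(grad_refs[1], [5.5, 5.5, 2.5])` → gradients = [7.5, 7.0, 6.0, 0.0, 0.0, 0.0, 0.0]; grad_refs = [[7.5, 7.0, 6.0, 0.0, 0.0, 0.0, 0.0], [7.5, 7.0, 6.0, 0.0, 0.0, 0.0, 0.0]]
`print(gradients)` → prints [7.5, 7.0, 6.0, 0.0, 0.0, 0.0, 0.0]
`print(grad_refs[0] is grad_refs[1])` → prints True

Answer:
[7.5, 7.0, 6.0, 0.0, 0.0, 0.0, 0.0]
True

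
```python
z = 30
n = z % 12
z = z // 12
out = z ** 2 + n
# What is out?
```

Trace:
`z = 30` → z = 30
`n = z % 12` → n = 6
`z = z // 12` → z = 2
`out = z ** 2 + n` → out = 10
So out = 10

Answer: 10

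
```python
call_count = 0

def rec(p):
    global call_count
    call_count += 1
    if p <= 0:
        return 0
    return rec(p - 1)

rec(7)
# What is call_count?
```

Linear recursion stepping by 1: 8 calls from p=7 down to ≤0.

Answer: 8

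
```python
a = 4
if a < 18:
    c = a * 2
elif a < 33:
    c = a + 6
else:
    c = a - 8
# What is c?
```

Trace:
`a = 4` → a = 4
`if a < 18: ...` → a < 18 is True → c = 8
So c = 8

Answer: 8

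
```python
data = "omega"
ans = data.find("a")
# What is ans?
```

Trace:
`data = "omega"` → data = 'omega'
`ans = data.find("a")` → ans = 4
So ans = 4

Answer: 4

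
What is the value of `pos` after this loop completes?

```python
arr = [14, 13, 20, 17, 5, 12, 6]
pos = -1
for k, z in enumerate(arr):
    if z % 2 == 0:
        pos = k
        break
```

First even number index in [14, 13, 20, 17, 5, 12, 6]
`pos` takes the values: -1 → 0

Answer: 0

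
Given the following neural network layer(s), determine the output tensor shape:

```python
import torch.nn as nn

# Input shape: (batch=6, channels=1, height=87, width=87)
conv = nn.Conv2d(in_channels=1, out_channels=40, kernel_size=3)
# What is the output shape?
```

Input: (6, 1, 87, 87) -> Output: (6, 40, 85, 85)

Answer: (6, 40, 85, 85)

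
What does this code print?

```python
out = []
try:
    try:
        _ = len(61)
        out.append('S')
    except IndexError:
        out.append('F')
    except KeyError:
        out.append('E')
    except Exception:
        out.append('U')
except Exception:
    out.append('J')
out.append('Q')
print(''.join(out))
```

Execution trace: 'U' (inner except Exception) → 'Q' (after the try/except). Output: UQ

Answer: UQ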